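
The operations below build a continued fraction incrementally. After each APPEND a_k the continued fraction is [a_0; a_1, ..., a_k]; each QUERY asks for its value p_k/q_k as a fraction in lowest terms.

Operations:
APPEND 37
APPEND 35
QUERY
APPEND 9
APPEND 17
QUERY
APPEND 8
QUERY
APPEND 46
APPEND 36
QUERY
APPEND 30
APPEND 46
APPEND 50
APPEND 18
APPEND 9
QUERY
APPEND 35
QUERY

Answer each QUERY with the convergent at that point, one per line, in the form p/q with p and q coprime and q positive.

APPEND 37: p_0 = 37·1 + 0 = 37, q_0 = 37·0 + 1 = 1 → 37/1
APPEND 35: p_1 = 35·37 + 1 = 1296, q_1 = 35·1 + 0 = 35 → 1296/35
APPEND 9: p_2 = 9·1296 + 37 = 11701, q_2 = 9·35 + 1 = 316 → 11701/316
APPEND 17: p_3 = 17·11701 + 1296 = 200213, q_3 = 17·316 + 35 = 5407 → 200213/5407
APPEND 8: p_4 = 8·200213 + 11701 = 1613405, q_4 = 8·5407 + 316 = 43572 → 1613405/43572
APPEND 46: p_5 = 46·1613405 + 200213 = 74416843, q_5 = 46·43572 + 5407 = 2009719 → 74416843/2009719
APPEND 36: p_6 = 36·74416843 + 1613405 = 2680619753, q_6 = 36·2009719 + 43572 = 72393456 → 2680619753/72393456
APPEND 30: p_7 = 30·2680619753 + 74416843 = 80493009433, q_7 = 30·72393456 + 2009719 = 2173813399 → 80493009433/2173813399
APPEND 46: p_8 = 46·80493009433 + 2680619753 = 3705359053671, q_8 = 46·2173813399 + 72393456 = 100067809810 → 3705359053671/100067809810
APPEND 50: p_9 = 50·3705359053671 + 80493009433 = 185348445692983, q_9 = 50·100067809810 + 2173813399 = 5005564303899 → 185348445692983/5005564303899
APPEND 18: p_10 = 18·185348445692983 + 3705359053671 = 3339977381527365, q_10 = 18·5005564303899 + 100067809810 = 90200225279992 → 3339977381527365/90200225279992
APPEND 9: p_11 = 9·3339977381527365 + 185348445692983 = 30245144879439268, q_11 = 9·90200225279992 + 5005564303899 = 816807591823827 → 30245144879439268/816807591823827
APPEND 35: p_12 = 35·30245144879439268 + 3339977381527365 = 1061920048161901745, q_12 = 35·816807591823827 + 90200225279992 = 28678465939113937 → 1061920048161901745/28678465939113937

1296/35
200213/5407
1613405/43572
2680619753/72393456
30245144879439268/816807591823827
1061920048161901745/28678465939113937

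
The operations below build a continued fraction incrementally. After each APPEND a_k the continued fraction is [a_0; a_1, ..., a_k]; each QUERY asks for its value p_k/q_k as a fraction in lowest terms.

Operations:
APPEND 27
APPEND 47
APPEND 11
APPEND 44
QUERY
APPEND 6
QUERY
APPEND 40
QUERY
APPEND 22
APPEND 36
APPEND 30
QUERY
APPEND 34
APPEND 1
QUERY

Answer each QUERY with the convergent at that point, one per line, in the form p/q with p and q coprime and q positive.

617138/22839
3716825/137552
149290138/5524919
3558914653881/131708064940
124680533770969/4614168485539

APPEND 27: p_0 = 27·1 + 0 = 27, q_0 = 27·0 + 1 = 1 → 27/1
APPEND 47: p_1 = 47·27 + 1 = 1270, q_1 = 47·1 + 0 = 47 → 1270/47
APPEND 11: p_2 = 11·1270 + 27 = 13997, q_2 = 11·47 + 1 = 518 → 13997/518
APPEND 44: p_3 = 44·13997 + 1270 = 617138, q_3 = 44·518 + 47 = 22839 → 617138/22839
APPEND 6: p_4 = 6·617138 + 13997 = 3716825, q_4 = 6·22839 + 518 = 137552 → 3716825/137552
APPEND 40: p_5 = 40·3716825 + 617138 = 149290138, q_5 = 40·137552 + 22839 = 5524919 → 149290138/5524919
APPEND 22: p_6 = 22·149290138 + 3716825 = 3288099861, q_6 = 22·5524919 + 137552 = 121685770 → 3288099861/121685770
APPEND 36: p_7 = 36·3288099861 + 149290138 = 118520885134, q_7 = 36·121685770 + 5524919 = 4386212639 → 118520885134/4386212639
APPEND 30: p_8 = 30·118520885134 + 3288099861 = 3558914653881, q_8 = 30·4386212639 + 121685770 = 131708064940 → 3558914653881/131708064940
APPEND 34: p_9 = 34·3558914653881 + 118520885134 = 121121619117088, q_9 = 34·131708064940 + 4386212639 = 4482460420599 → 121121619117088/4482460420599
APPEND 1: p_10 = 1·121121619117088 + 3558914653881 = 124680533770969, q_10 = 1·4482460420599 + 131708064940 = 4614168485539 → 124680533770969/4614168485539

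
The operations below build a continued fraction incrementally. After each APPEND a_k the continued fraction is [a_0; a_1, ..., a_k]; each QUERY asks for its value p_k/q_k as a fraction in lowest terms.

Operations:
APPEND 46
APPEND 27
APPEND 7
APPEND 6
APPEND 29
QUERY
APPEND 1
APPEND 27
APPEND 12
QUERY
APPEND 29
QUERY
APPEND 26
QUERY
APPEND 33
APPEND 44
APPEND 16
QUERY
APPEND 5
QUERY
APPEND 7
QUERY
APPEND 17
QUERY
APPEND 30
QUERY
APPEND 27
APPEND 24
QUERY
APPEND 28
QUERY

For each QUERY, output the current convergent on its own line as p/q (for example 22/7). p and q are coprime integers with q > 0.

1566772/34033
545462789/11848396
15863741072/344587917
413002730661/8971134238
9626300509974501/209099910676363
48732293522130106/1058549773297977
350752355164885243/7618948323762202
6011522331325179237/130580671277255411
180696422294920262353/3925039086641424532
117416254605355054568785/2550484303340938651132
3292539943874235700188748/71519667129556877949471

APPEND 46: p_0 = 46·1 + 0 = 46, q_0 = 46·0 + 1 = 1 → 46/1
APPEND 27: p_1 = 27·46 + 1 = 1243, q_1 = 27·1 + 0 = 27 → 1243/27
APPEND 7: p_2 = 7·1243 + 46 = 8747, q_2 = 7·27 + 1 = 190 → 8747/190
APPEND 6: p_3 = 6·8747 + 1243 = 53725, q_3 = 6·190 + 27 = 1167 → 53725/1167
APPEND 29: p_4 = 29·53725 + 8747 = 1566772, q_4 = 29·1167 + 190 = 34033 → 1566772/34033
APPEND 1: p_5 = 1·1566772 + 53725 = 1620497, q_5 = 1·34033 + 1167 = 35200 → 1620497/35200
APPEND 27: p_6 = 27·1620497 + 1566772 = 45320191, q_6 = 27·35200 + 34033 = 984433 → 45320191/984433
APPEND 12: p_7 = 12·45320191 + 1620497 = 545462789, q_7 = 12·984433 + 35200 = 11848396 → 545462789/11848396
APPEND 29: p_8 = 29·545462789 + 45320191 = 15863741072, q_8 = 29·11848396 + 984433 = 344587917 → 15863741072/344587917
APPEND 26: p_9 = 26·15863741072 + 545462789 = 413002730661, q_9 = 26·344587917 + 11848396 = 8971134238 → 413002730661/8971134238
APPEND 33: p_10 = 33·413002730661 + 15863741072 = 13644953852885, q_10 = 33·8971134238 + 344587917 = 296392017771 → 13644953852885/296392017771
APPEND 44: p_11 = 44·13644953852885 + 413002730661 = 600790972257601, q_11 = 44·296392017771 + 8971134238 = 13050219916162 → 600790972257601/13050219916162
APPEND 16: p_12 = 16·600790972257601 + 13644953852885 = 9626300509974501, q_12 = 16·13050219916162 + 296392017771 = 209099910676363 → 9626300509974501/209099910676363
APPEND 5: p_13 = 5·9626300509974501 + 600790972257601 = 48732293522130106, q_13 = 5·209099910676363 + 13050219916162 = 1058549773297977 → 48732293522130106/1058549773297977
APPEND 7: p_14 = 7·48732293522130106 + 9626300509974501 = 350752355164885243, q_14 = 7·1058549773297977 + 209099910676363 = 7618948323762202 → 350752355164885243/7618948323762202
APPEND 17: p_15 = 17·350752355164885243 + 48732293522130106 = 6011522331325179237, q_15 = 17·7618948323762202 + 1058549773297977 = 130580671277255411 → 6011522331325179237/130580671277255411
APPEND 30: p_16 = 30·6011522331325179237 + 350752355164885243 = 180696422294920262353, q_16 = 30·130580671277255411 + 7618948323762202 = 3925039086641424532 → 180696422294920262353/3925039086641424532
APPEND 27: p_17 = 27·180696422294920262353 + 6011522331325179237 = 4884814924294172262768, q_17 = 27·3925039086641424532 + 130580671277255411 = 106106636010595717775 → 4884814924294172262768/106106636010595717775
APPEND 24: p_18 = 24·4884814924294172262768 + 180696422294920262353 = 117416254605355054568785, q_18 = 24·106106636010595717775 + 3925039086641424532 = 2550484303340938651132 → 117416254605355054568785/2550484303340938651132
APPEND 28: p_19 = 28·117416254605355054568785 + 4884814924294172262768 = 3292539943874235700188748, q_19 = 28·2550484303340938651132 + 106106636010595717775 = 71519667129556877949471 → 3292539943874235700188748/71519667129556877949471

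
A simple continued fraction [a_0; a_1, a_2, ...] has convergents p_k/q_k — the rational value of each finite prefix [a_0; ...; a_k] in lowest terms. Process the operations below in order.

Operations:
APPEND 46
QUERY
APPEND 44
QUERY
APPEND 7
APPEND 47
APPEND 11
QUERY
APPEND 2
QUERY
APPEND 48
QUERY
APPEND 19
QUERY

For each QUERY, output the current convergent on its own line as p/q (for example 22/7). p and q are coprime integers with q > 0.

46/1
2025/44
7388753/160546
15447918/335659
748888817/16272178
14244335441/309507041

APPEND 46: p_0 = 46·1 + 0 = 46, q_0 = 46·0 + 1 = 1 → 46/1
APPEND 44: p_1 = 44·46 + 1 = 2025, q_1 = 44·1 + 0 = 44 → 2025/44
APPEND 7: p_2 = 7·2025 + 46 = 14221, q_2 = 7·44 + 1 = 309 → 14221/309
APPEND 47: p_3 = 47·14221 + 2025 = 670412, q_3 = 47·309 + 44 = 14567 → 670412/14567
APPEND 11: p_4 = 11·670412 + 14221 = 7388753, q_4 = 11·14567 + 309 = 160546 → 7388753/160546
APPEND 2: p_5 = 2·7388753 + 670412 = 15447918, q_5 = 2·160546 + 14567 = 335659 → 15447918/335659
APPEND 48: p_6 = 48·15447918 + 7388753 = 748888817, q_6 = 48·335659 + 160546 = 16272178 → 748888817/16272178
APPEND 19: p_7 = 19·748888817 + 15447918 = 14244335441, q_7 = 19·16272178 + 335659 = 309507041 → 14244335441/309507041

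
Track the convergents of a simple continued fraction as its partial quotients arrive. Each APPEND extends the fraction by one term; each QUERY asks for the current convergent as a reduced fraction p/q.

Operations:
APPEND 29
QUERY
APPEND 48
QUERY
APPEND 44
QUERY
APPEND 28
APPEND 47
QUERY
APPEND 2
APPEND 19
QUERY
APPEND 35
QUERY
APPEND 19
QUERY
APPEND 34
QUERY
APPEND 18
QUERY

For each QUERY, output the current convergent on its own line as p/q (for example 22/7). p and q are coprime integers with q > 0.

29/1
1393/48
61321/2113
80825228/2785077
3184833131/109743031
111632528422/3846635451
2124202873149/73195816600
72334530215488/2492504399851
1304145746751933/44938275013918

APPEND 29: p_0 = 29·1 + 0 = 29, q_0 = 29·0 + 1 = 1 → 29/1
APPEND 48: p_1 = 48·29 + 1 = 1393, q_1 = 48·1 + 0 = 48 → 1393/48
APPEND 44: p_2 = 44·1393 + 29 = 61321, q_2 = 44·48 + 1 = 2113 → 61321/2113
APPEND 28: p_3 = 28·61321 + 1393 = 1718381, q_3 = 28·2113 + 48 = 59212 → 1718381/59212
APPEND 47: p_4 = 47·1718381 + 61321 = 80825228, q_4 = 47·59212 + 2113 = 2785077 → 80825228/2785077
APPEND 2: p_5 = 2·80825228 + 1718381 = 163368837, q_5 = 2·2785077 + 59212 = 5629366 → 163368837/5629366
APPEND 19: p_6 = 19·163368837 + 80825228 = 3184833131, q_6 = 19·5629366 + 2785077 = 109743031 → 3184833131/109743031
APPEND 35: p_7 = 35·3184833131 + 163368837 = 111632528422, q_7 = 35·109743031 + 5629366 = 3846635451 → 111632528422/3846635451
APPEND 19: p_8 = 19·111632528422 + 3184833131 = 2124202873149, q_8 = 19·3846635451 + 109743031 = 73195816600 → 2124202873149/73195816600
APPEND 34: p_9 = 34·2124202873149 + 111632528422 = 72334530215488, q_9 = 34·73195816600 + 3846635451 = 2492504399851 → 72334530215488/2492504399851
APPEND 18: p_10 = 18·72334530215488 + 2124202873149 = 1304145746751933, q_10 = 18·2492504399851 + 73195816600 = 44938275013918 → 1304145746751933/44938275013918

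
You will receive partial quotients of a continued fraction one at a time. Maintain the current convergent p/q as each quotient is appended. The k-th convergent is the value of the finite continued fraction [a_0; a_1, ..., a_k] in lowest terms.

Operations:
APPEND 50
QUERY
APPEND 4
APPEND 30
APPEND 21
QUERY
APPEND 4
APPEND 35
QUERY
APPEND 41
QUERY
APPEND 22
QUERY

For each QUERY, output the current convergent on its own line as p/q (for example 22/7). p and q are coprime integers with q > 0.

APPEND 50: p_0 = 50·1 + 0 = 50, q_0 = 50·0 + 1 = 1 → 50/1
APPEND 4: p_1 = 4·50 + 1 = 201, q_1 = 4·1 + 0 = 4 → 201/4
APPEND 30: p_2 = 30·201 + 50 = 6080, q_2 = 30·4 + 1 = 121 → 6080/121
APPEND 21: p_3 = 21·6080 + 201 = 127881, q_3 = 21·121 + 4 = 2545 → 127881/2545
APPEND 4: p_4 = 4·127881 + 6080 = 517604, q_4 = 4·2545 + 121 = 10301 → 517604/10301
APPEND 35: p_5 = 35·517604 + 127881 = 18244021, q_5 = 35·10301 + 2545 = 363080 → 18244021/363080
APPEND 41: p_6 = 41·18244021 + 517604 = 748522465, q_6 = 41·363080 + 10301 = 14896581 → 748522465/14896581
APPEND 22: p_7 = 22·748522465 + 18244021 = 16485738251, q_7 = 22·14896581 + 363080 = 328087862 → 16485738251/328087862

50/1
127881/2545
18244021/363080
748522465/14896581
16485738251/328087862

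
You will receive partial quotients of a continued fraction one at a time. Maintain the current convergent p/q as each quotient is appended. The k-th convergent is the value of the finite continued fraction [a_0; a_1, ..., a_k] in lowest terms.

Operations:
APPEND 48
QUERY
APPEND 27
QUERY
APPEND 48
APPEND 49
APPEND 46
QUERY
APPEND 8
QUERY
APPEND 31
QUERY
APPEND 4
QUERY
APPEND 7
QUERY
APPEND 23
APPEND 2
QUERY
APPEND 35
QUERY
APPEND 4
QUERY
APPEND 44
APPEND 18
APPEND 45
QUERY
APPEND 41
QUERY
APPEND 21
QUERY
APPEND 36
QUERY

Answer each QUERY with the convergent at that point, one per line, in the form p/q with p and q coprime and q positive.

48/1
1297/27
140555182/2925977
1127495649/23471396
35092920301/730539253
141499176853/2945628408
1025587158272/21349938109
48485594792490/1009338347939
1720725821554259/35820836382780
6931388881009526/144292683879059
249047101970869858503/5184484000621333591
10216458745253092729403/212678912898845661058
214794680752285817175966/4471441654876380215809
7742824965827542511064179/161184578488448533430182

APPEND 48: p_0 = 48·1 + 0 = 48, q_0 = 48·0 + 1 = 1 → 48/1
APPEND 27: p_1 = 27·48 + 1 = 1297, q_1 = 27·1 + 0 = 27 → 1297/27
APPEND 48: p_2 = 48·1297 + 48 = 62304, q_2 = 48·27 + 1 = 1297 → 62304/1297
APPEND 49: p_3 = 49·62304 + 1297 = 3054193, q_3 = 49·1297 + 27 = 63580 → 3054193/63580
APPEND 46: p_4 = 46·3054193 + 62304 = 140555182, q_4 = 46·63580 + 1297 = 2925977 → 140555182/2925977
APPEND 8: p_5 = 8·140555182 + 3054193 = 1127495649, q_5 = 8·2925977 + 63580 = 23471396 → 1127495649/23471396
APPEND 31: p_6 = 31·1127495649 + 140555182 = 35092920301, q_6 = 31·23471396 + 2925977 = 730539253 → 35092920301/730539253
APPEND 4: p_7 = 4·35092920301 + 1127495649 = 141499176853, q_7 = 4·730539253 + 23471396 = 2945628408 → 141499176853/2945628408
APPEND 7: p_8 = 7·141499176853 + 35092920301 = 1025587158272, q_8 = 7·2945628408 + 730539253 = 21349938109 → 1025587158272/21349938109
APPEND 23: p_9 = 23·1025587158272 + 141499176853 = 23730003817109, q_9 = 23·21349938109 + 2945628408 = 493994204915 → 23730003817109/493994204915
APPEND 2: p_10 = 2·23730003817109 + 1025587158272 = 48485594792490, q_10 = 2·493994204915 + 21349938109 = 1009338347939 → 48485594792490/1009338347939
APPEND 35: p_11 = 35·48485594792490 + 23730003817109 = 1720725821554259, q_11 = 35·1009338347939 + 493994204915 = 35820836382780 → 1720725821554259/35820836382780
APPEND 4: p_12 = 4·1720725821554259 + 48485594792490 = 6931388881009526, q_12 = 4·35820836382780 + 1009338347939 = 144292683879059 → 6931388881009526/144292683879059
APPEND 44: p_13 = 44·6931388881009526 + 1720725821554259 = 306701836585973403, q_13 = 44·144292683879059 + 35820836382780 = 6384698927061376 → 306701836585973403/6384698927061376
APPEND 18: p_14 = 18·306701836585973403 + 6931388881009526 = 5527564447428530780, q_14 = 18·6384698927061376 + 144292683879059 = 115068873370983827 → 5527564447428530780/115068873370983827
APPEND 45: p_15 = 45·5527564447428530780 + 306701836585973403 = 249047101970869858503, q_15 = 45·115068873370983827 + 6384698927061376 = 5184484000621333591 → 249047101970869858503/5184484000621333591
APPEND 41: p_16 = 41·249047101970869858503 + 5527564447428530780 = 10216458745253092729403, q_16 = 41·5184484000621333591 + 115068873370983827 = 212678912898845661058 → 10216458745253092729403/212678912898845661058
APPEND 21: p_17 = 21·10216458745253092729403 + 249047101970869858503 = 214794680752285817175966, q_17 = 21·212678912898845661058 + 5184484000621333591 = 4471441654876380215809 → 214794680752285817175966/4471441654876380215809
APPEND 36: p_18 = 36·214794680752285817175966 + 10216458745253092729403 = 7742824965827542511064179, q_18 = 36·4471441654876380215809 + 212678912898845661058 = 161184578488448533430182 → 7742824965827542511064179/161184578488448533430182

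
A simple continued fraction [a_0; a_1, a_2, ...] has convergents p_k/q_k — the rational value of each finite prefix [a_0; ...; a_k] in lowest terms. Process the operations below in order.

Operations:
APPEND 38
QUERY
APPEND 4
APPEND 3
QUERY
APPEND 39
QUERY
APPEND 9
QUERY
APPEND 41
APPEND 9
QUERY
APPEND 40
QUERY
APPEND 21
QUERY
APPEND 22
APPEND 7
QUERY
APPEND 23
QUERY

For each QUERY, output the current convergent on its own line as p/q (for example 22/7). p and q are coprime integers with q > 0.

APPEND 38: p_0 = 38·1 + 0 = 38, q_0 = 38·0 + 1 = 1 → 38/1
APPEND 4: p_1 = 4·38 + 1 = 153, q_1 = 4·1 + 0 = 4 → 153/4
APPEND 3: p_2 = 3·153 + 38 = 497, q_2 = 3·4 + 1 = 13 → 497/13
APPEND 39: p_3 = 39·497 + 153 = 19536, q_3 = 39·13 + 4 = 511 → 19536/511
APPEND 9: p_4 = 9·19536 + 497 = 176321, q_4 = 9·511 + 13 = 4612 → 176321/4612
APPEND 41: p_5 = 41·176321 + 19536 = 7248697, q_5 = 41·4612 + 511 = 189603 → 7248697/189603
APPEND 9: p_6 = 9·7248697 + 176321 = 65414594, q_6 = 9·189603 + 4612 = 1711039 → 65414594/1711039
APPEND 40: p_7 = 40·65414594 + 7248697 = 2623832457, q_7 = 40·1711039 + 189603 = 68631163 → 2623832457/68631163
APPEND 21: p_8 = 21·2623832457 + 65414594 = 55165896191, q_8 = 21·68631163 + 1711039 = 1442965462 → 55165896191/1442965462
APPEND 22: p_9 = 22·55165896191 + 2623832457 = 1216273548659, q_9 = 22·1442965462 + 68631163 = 31813871327 → 1216273548659/31813871327
APPEND 7: p_10 = 7·1216273548659 + 55165896191 = 8569080736804, q_10 = 7·31813871327 + 1442965462 = 224140064751 → 8569080736804/224140064751
APPEND 23: p_11 = 23·8569080736804 + 1216273548659 = 198305130495151, q_11 = 23·224140064751 + 31813871327 = 5187035360600 → 198305130495151/5187035360600

38/1
497/13
19536/511
176321/4612
65414594/1711039
2623832457/68631163
55165896191/1442965462
8569080736804/224140064751
198305130495151/5187035360600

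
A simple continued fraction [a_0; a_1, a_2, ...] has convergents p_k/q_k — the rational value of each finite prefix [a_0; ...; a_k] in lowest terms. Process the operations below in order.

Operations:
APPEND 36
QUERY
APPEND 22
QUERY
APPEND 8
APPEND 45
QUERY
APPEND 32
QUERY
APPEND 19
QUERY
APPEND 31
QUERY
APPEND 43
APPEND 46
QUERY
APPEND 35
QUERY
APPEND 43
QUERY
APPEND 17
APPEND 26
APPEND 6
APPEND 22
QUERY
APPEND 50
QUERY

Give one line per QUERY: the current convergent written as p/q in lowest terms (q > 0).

36/1
793/22
287893/7987
9218956/255761
175448057/4867446
5448108723/151146587
10789877773439/299342998189
377880166193511/10483509107302
16259637024094412/451090234612175
965397681047983388996/26782975892553103235
48313437908624714383127/1340357106916172576289

APPEND 36: p_0 = 36·1 + 0 = 36, q_0 = 36·0 + 1 = 1 → 36/1
APPEND 22: p_1 = 22·36 + 1 = 793, q_1 = 22·1 + 0 = 22 → 793/22
APPEND 8: p_2 = 8·793 + 36 = 6380, q_2 = 8·22 + 1 = 177 → 6380/177
APPEND 45: p_3 = 45·6380 + 793 = 287893, q_3 = 45·177 + 22 = 7987 → 287893/7987
APPEND 32: p_4 = 32·287893 + 6380 = 9218956, q_4 = 32·7987 + 177 = 255761 → 9218956/255761
APPEND 19: p_5 = 19·9218956 + 287893 = 175448057, q_5 = 19·255761 + 7987 = 4867446 → 175448057/4867446
APPEND 31: p_6 = 31·175448057 + 9218956 = 5448108723, q_6 = 31·4867446 + 255761 = 151146587 → 5448108723/151146587
APPEND 43: p_7 = 43·5448108723 + 175448057 = 234444123146, q_7 = 43·151146587 + 4867446 = 6504170687 → 234444123146/6504170687
APPEND 46: p_8 = 46·234444123146 + 5448108723 = 10789877773439, q_8 = 46·6504170687 + 151146587 = 299342998189 → 10789877773439/299342998189
APPEND 35: p_9 = 35·10789877773439 + 234444123146 = 377880166193511, q_9 = 35·299342998189 + 6504170687 = 10483509107302 → 377880166193511/10483509107302
APPEND 43: p_10 = 43·377880166193511 + 10789877773439 = 16259637024094412, q_10 = 43·10483509107302 + 299342998189 = 451090234612175 → 16259637024094412/451090234612175
APPEND 17: p_11 = 17·16259637024094412 + 377880166193511 = 276791709575798515, q_11 = 17·451090234612175 + 10483509107302 = 7679017497514277 → 276791709575798515/7679017497514277
APPEND 26: p_12 = 26·276791709575798515 + 16259637024094412 = 7212844085994855802, q_12 = 26·7679017497514277 + 451090234612175 = 200105545169983377 → 7212844085994855802/200105545169983377
APPEND 6: p_13 = 6·7212844085994855802 + 276791709575798515 = 43553856225544933327, q_13 = 6·200105545169983377 + 7679017497514277 = 1208312288517414539 → 43553856225544933327/1208312288517414539
APPEND 22: p_14 = 22·43553856225544933327 + 7212844085994855802 = 965397681047983388996, q_14 = 22·1208312288517414539 + 200105545169983377 = 26782975892553103235 → 965397681047983388996/26782975892553103235
APPEND 50: p_15 = 50·965397681047983388996 + 43553856225544933327 = 48313437908624714383127, q_15 = 50·26782975892553103235 + 1208312288517414539 = 1340357106916172576289 → 48313437908624714383127/1340357106916172576289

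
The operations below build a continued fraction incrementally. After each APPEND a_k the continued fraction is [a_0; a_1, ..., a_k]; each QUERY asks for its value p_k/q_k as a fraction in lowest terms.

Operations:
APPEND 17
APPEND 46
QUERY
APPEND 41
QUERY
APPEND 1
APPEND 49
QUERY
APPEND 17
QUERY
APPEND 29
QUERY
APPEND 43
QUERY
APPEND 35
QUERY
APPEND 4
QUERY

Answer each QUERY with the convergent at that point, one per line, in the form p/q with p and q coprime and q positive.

783/46
32120/1887
1644367/96604
27987142/1644201
813271485/47778433
34998660997/2056116820
1225766406380/72011867133
4938064286517/290103585352

APPEND 17: p_0 = 17·1 + 0 = 17, q_0 = 17·0 + 1 = 1 → 17/1
APPEND 46: p_1 = 46·17 + 1 = 783, q_1 = 46·1 + 0 = 46 → 783/46
APPEND 41: p_2 = 41·783 + 17 = 32120, q_2 = 41·46 + 1 = 1887 → 32120/1887
APPEND 1: p_3 = 1·32120 + 783 = 32903, q_3 = 1·1887 + 46 = 1933 → 32903/1933
APPEND 49: p_4 = 49·32903 + 32120 = 1644367, q_4 = 49·1933 + 1887 = 96604 → 1644367/96604
APPEND 17: p_5 = 17·1644367 + 32903 = 27987142, q_5 = 17·96604 + 1933 = 1644201 → 27987142/1644201
APPEND 29: p_6 = 29·27987142 + 1644367 = 813271485, q_6 = 29·1644201 + 96604 = 47778433 → 813271485/47778433
APPEND 43: p_7 = 43·813271485 + 27987142 = 34998660997, q_7 = 43·47778433 + 1644201 = 2056116820 → 34998660997/2056116820
APPEND 35: p_8 = 35·34998660997 + 813271485 = 1225766406380, q_8 = 35·2056116820 + 47778433 = 72011867133 → 1225766406380/72011867133
APPEND 4: p_9 = 4·1225766406380 + 34998660997 = 4938064286517, q_9 = 4·72011867133 + 2056116820 = 290103585352 → 4938064286517/290103585352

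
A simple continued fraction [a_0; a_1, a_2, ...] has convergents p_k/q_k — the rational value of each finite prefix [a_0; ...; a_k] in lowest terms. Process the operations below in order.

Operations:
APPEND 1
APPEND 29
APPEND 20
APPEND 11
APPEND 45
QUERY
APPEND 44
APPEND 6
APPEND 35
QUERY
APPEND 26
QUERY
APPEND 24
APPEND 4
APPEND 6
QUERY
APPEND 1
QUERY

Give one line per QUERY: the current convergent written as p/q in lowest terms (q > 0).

APPEND 1: p_0 = 1·1 + 0 = 1, q_0 = 1·0 + 1 = 1 → 1/1
APPEND 29: p_1 = 29·1 + 1 = 30, q_1 = 29·1 + 0 = 29 → 30/29
APPEND 20: p_2 = 20·30 + 1 = 601, q_2 = 20·29 + 1 = 581 → 601/581
APPEND 11: p_3 = 11·601 + 30 = 6641, q_3 = 11·581 + 29 = 6420 → 6641/6420
APPEND 45: p_4 = 45·6641 + 601 = 299446, q_4 = 45·6420 + 581 = 289481 → 299446/289481
APPEND 44: p_5 = 44·299446 + 6641 = 13182265, q_5 = 44·289481 + 6420 = 12743584 → 13182265/12743584
APPEND 6: p_6 = 6·13182265 + 299446 = 79393036, q_6 = 6·12743584 + 289481 = 76750985 → 79393036/76750985
APPEND 35: p_7 = 35·79393036 + 13182265 = 2791938525, q_7 = 35·76750985 + 12743584 = 2699028059 → 2791938525/2699028059
APPEND 26: p_8 = 26·2791938525 + 79393036 = 72669794686, q_8 = 26·2699028059 + 76750985 = 70251480519 → 72669794686/70251480519
APPEND 24: p_9 = 24·72669794686 + 2791938525 = 1746867010989, q_9 = 24·70251480519 + 2699028059 = 1688734560515 → 1746867010989/1688734560515
APPEND 4: p_10 = 4·1746867010989 + 72669794686 = 7060137838642, q_10 = 4·1688734560515 + 70251480519 = 6825189722579 → 7060137838642/6825189722579
APPEND 6: p_11 = 6·7060137838642 + 1746867010989 = 44107694042841, q_11 = 6·6825189722579 + 1688734560515 = 42639872895989 → 44107694042841/42639872895989
APPEND 1: p_12 = 1·44107694042841 + 7060137838642 = 51167831881483, q_12 = 1·42639872895989 + 6825189722579 = 49465062618568 → 51167831881483/49465062618568

299446/289481
2791938525/2699028059
72669794686/70251480519
44107694042841/42639872895989
51167831881483/49465062618568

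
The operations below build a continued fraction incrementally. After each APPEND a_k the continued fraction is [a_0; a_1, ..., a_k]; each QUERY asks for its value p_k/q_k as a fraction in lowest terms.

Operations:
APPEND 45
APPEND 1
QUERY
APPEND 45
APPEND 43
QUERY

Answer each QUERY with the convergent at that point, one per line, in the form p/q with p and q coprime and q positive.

46/1
90991/1979

APPEND 45: p_0 = 45·1 + 0 = 45, q_0 = 45·0 + 1 = 1 → 45/1
APPEND 1: p_1 = 1·45 + 1 = 46, q_1 = 1·1 + 0 = 1 → 46/1
APPEND 45: p_2 = 45·46 + 45 = 2115, q_2 = 45·1 + 1 = 46 → 2115/46
APPEND 43: p_3 = 43·2115 + 46 = 90991, q_3 = 43·46 + 1 = 1979 → 90991/1979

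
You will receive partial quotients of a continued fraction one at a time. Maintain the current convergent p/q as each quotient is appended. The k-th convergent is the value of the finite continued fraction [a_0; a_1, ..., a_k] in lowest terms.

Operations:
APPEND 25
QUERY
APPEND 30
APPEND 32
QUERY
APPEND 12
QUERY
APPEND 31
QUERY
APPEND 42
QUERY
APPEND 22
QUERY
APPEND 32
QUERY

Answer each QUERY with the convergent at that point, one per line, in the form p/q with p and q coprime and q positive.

25/1
24057/961
289435/11562
8996542/359383
378144199/15105648
8328168920/332683639
266879549639/10660982096

APPEND 25: p_0 = 25·1 + 0 = 25, q_0 = 25·0 + 1 = 1 → 25/1
APPEND 30: p_1 = 30·25 + 1 = 751, q_1 = 30·1 + 0 = 30 → 751/30
APPEND 32: p_2 = 32·751 + 25 = 24057, q_2 = 32·30 + 1 = 961 → 24057/961
APPEND 12: p_3 = 12·24057 + 751 = 289435, q_3 = 12·961 + 30 = 11562 → 289435/11562
APPEND 31: p_4 = 31·289435 + 24057 = 8996542, q_4 = 31·11562 + 961 = 359383 → 8996542/359383
APPEND 42: p_5 = 42·8996542 + 289435 = 378144199, q_5 = 42·359383 + 11562 = 15105648 → 378144199/15105648
APPEND 22: p_6 = 22·378144199 + 8996542 = 8328168920, q_6 = 22·15105648 + 359383 = 332683639 → 8328168920/332683639
APPEND 32: p_7 = 32·8328168920 + 378144199 = 266879549639, q_7 = 32·332683639 + 15105648 = 10660982096 → 266879549639/10660982096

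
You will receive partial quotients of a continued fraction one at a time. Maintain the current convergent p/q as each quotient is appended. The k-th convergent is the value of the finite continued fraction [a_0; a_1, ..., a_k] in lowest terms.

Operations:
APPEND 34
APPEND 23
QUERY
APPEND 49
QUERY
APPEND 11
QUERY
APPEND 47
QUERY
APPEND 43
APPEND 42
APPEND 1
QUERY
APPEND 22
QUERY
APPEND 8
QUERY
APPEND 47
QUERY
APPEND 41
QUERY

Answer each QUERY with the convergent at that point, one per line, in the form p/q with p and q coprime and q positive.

783/23
38401/1128
423194/12431
19928519/585385
36885957492/1083496783
847519672805/24895242023
6817043339932/200245432967
321248556649609/9436430591472
13178007865973901/387093899683319

APPEND 34: p_0 = 34·1 + 0 = 34, q_0 = 34·0 + 1 = 1 → 34/1
APPEND 23: p_1 = 23·34 + 1 = 783, q_1 = 23·1 + 0 = 23 → 783/23
APPEND 49: p_2 = 49·783 + 34 = 38401, q_2 = 49·23 + 1 = 1128 → 38401/1128
APPEND 11: p_3 = 11·38401 + 783 = 423194, q_3 = 11·1128 + 23 = 12431 → 423194/12431
APPEND 47: p_4 = 47·423194 + 38401 = 19928519, q_4 = 47·12431 + 1128 = 585385 → 19928519/585385
APPEND 43: p_5 = 43·19928519 + 423194 = 857349511, q_5 = 43·585385 + 12431 = 25183986 → 857349511/25183986
APPEND 42: p_6 = 42·857349511 + 19928519 = 36028607981, q_6 = 42·25183986 + 585385 = 1058312797 → 36028607981/1058312797
APPEND 1: p_7 = 1·36028607981 + 857349511 = 36885957492, q_7 = 1·1058312797 + 25183986 = 1083496783 → 36885957492/1083496783
APPEND 22: p_8 = 22·36885957492 + 36028607981 = 847519672805, q_8 = 22·1083496783 + 1058312797 = 24895242023 → 847519672805/24895242023
APPEND 8: p_9 = 8·847519672805 + 36885957492 = 6817043339932, q_9 = 8·24895242023 + 1083496783 = 200245432967 → 6817043339932/200245432967
APPEND 47: p_10 = 47·6817043339932 + 847519672805 = 321248556649609, q_10 = 47·200245432967 + 24895242023 = 9436430591472 → 321248556649609/9436430591472
APPEND 41: p_11 = 41·321248556649609 + 6817043339932 = 13178007865973901, q_11 = 41·9436430591472 + 200245432967 = 387093899683319 → 13178007865973901/387093899683319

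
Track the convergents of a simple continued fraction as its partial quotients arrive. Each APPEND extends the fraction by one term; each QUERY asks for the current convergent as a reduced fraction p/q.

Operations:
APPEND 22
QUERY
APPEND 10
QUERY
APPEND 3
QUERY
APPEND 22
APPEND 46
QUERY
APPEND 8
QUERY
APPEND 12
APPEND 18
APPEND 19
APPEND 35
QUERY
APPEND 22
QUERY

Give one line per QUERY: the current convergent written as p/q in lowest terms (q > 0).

22/1
221/10
685/31
704071/31863
5647859/255596
827077024811/37429684281
18219289939160/824520872651

APPEND 22: p_0 = 22·1 + 0 = 22, q_0 = 22·0 + 1 = 1 → 22/1
APPEND 10: p_1 = 10·22 + 1 = 221, q_1 = 10·1 + 0 = 10 → 221/10
APPEND 3: p_2 = 3·221 + 22 = 685, q_2 = 3·10 + 1 = 31 → 685/31
APPEND 22: p_3 = 22·685 + 221 = 15291, q_3 = 22·31 + 10 = 692 → 15291/692
APPEND 46: p_4 = 46·15291 + 685 = 704071, q_4 = 46·692 + 31 = 31863 → 704071/31863
APPEND 8: p_5 = 8·704071 + 15291 = 5647859, q_5 = 8·31863 + 692 = 255596 → 5647859/255596
APPEND 12: p_6 = 12·5647859 + 704071 = 68478379, q_6 = 12·255596 + 31863 = 3099015 → 68478379/3099015
APPEND 18: p_7 = 18·68478379 + 5647859 = 1238258681, q_7 = 18·3099015 + 255596 = 56037866 → 1238258681/56037866
APPEND 19: p_8 = 19·1238258681 + 68478379 = 23595393318, q_8 = 19·56037866 + 3099015 = 1067818469 → 23595393318/1067818469
APPEND 35: p_9 = 35·23595393318 + 1238258681 = 827077024811, q_9 = 35·1067818469 + 56037866 = 37429684281 → 827077024811/37429684281
APPEND 22: p_10 = 22·827077024811 + 23595393318 = 18219289939160, q_10 = 22·37429684281 + 1067818469 = 824520872651 → 18219289939160/824520872651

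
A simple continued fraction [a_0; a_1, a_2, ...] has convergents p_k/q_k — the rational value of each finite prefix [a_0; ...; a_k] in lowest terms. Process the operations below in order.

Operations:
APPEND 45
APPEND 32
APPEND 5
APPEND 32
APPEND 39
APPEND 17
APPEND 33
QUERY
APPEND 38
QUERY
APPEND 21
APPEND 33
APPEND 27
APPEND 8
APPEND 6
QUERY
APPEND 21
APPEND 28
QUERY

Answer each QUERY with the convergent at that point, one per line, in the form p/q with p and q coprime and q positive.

APPEND 45: p_0 = 45·1 + 0 = 45, q_0 = 45·0 + 1 = 1 → 45/1
APPEND 32: p_1 = 32·45 + 1 = 1441, q_1 = 32·1 + 0 = 32 → 1441/32
APPEND 5: p_2 = 5·1441 + 45 = 7250, q_2 = 5·32 + 1 = 161 → 7250/161
APPEND 32: p_3 = 32·7250 + 1441 = 233441, q_3 = 32·161 + 32 = 5184 → 233441/5184
APPEND 39: p_4 = 39·233441 + 7250 = 9111449, q_4 = 39·5184 + 161 = 202337 → 9111449/202337
APPEND 17: p_5 = 17·9111449 + 233441 = 155128074, q_5 = 17·202337 + 5184 = 3444913 → 155128074/3444913
APPEND 33: p_6 = 33·155128074 + 9111449 = 5128337891, q_6 = 33·3444913 + 202337 = 113884466 → 5128337891/113884466
APPEND 38: p_7 = 38·5128337891 + 155128074 = 195031967932, q_7 = 38·113884466 + 3444913 = 4331054621 → 195031967932/4331054621
APPEND 21: p_8 = 21·195031967932 + 5128337891 = 4100799664463, q_8 = 21·4331054621 + 113884466 = 91066031507 → 4100799664463/91066031507
APPEND 33: p_9 = 33·4100799664463 + 195031967932 = 135521420895211, q_9 = 33·91066031507 + 4331054621 = 3009510094352 → 135521420895211/3009510094352
APPEND 27: p_10 = 27·135521420895211 + 4100799664463 = 3663179163835160, q_10 = 27·3009510094352 + 91066031507 = 81347838579011 → 3663179163835160/81347838579011
APPEND 8: p_11 = 8·3663179163835160 + 135521420895211 = 29440954731576491, q_11 = 8·81347838579011 + 3009510094352 = 653792218726440 → 29440954731576491/653792218726440
APPEND 6: p_12 = 6·29440954731576491 + 3663179163835160 = 180308907553294106, q_12 = 6·653792218726440 + 81347838579011 = 4004101150937651 → 180308907553294106/4004101150937651
APPEND 21: p_13 = 21·180308907553294106 + 29440954731576491 = 3815928013350752717, q_13 = 21·4004101150937651 + 653792218726440 = 84739916388417111 → 3815928013350752717/84739916388417111
APPEND 28: p_14 = 28·3815928013350752717 + 180308907553294106 = 107026293281374370182, q_14 = 28·84739916388417111 + 4004101150937651 = 2376721760026616759 → 107026293281374370182/2376721760026616759

5128337891/113884466
195031967932/4331054621
180308907553294106/4004101150937651
107026293281374370182/2376721760026616759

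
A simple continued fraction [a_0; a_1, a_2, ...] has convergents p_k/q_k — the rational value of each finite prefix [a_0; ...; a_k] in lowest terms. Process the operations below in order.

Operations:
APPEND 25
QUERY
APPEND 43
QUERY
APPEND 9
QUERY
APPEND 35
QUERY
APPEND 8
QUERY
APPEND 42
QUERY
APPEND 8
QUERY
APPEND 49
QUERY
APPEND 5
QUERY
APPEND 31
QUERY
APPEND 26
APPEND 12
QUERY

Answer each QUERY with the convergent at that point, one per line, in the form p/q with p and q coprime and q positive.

APPEND 25: p_0 = 25·1 + 0 = 25, q_0 = 25·0 + 1 = 1 → 25/1
APPEND 43: p_1 = 43·25 + 1 = 1076, q_1 = 43·1 + 0 = 43 → 1076/43
APPEND 9: p_2 = 9·1076 + 25 = 9709, q_2 = 9·43 + 1 = 388 → 9709/388
APPEND 35: p_3 = 35·9709 + 1076 = 340891, q_3 = 35·388 + 43 = 13623 → 340891/13623
APPEND 8: p_4 = 8·340891 + 9709 = 2736837, q_4 = 8·13623 + 388 = 109372 → 2736837/109372
APPEND 42: p_5 = 42·2736837 + 340891 = 115288045, q_5 = 42·109372 + 13623 = 4607247 → 115288045/4607247
APPEND 8: p_6 = 8·115288045 + 2736837 = 925041197, q_6 = 8·4607247 + 109372 = 36967348 → 925041197/36967348
APPEND 49: p_7 = 49·925041197 + 115288045 = 45442306698, q_7 = 49·36967348 + 4607247 = 1816007299 → 45442306698/1816007299
APPEND 5: p_8 = 5·45442306698 + 925041197 = 228136574687, q_8 = 5·1816007299 + 36967348 = 9117003843 → 228136574687/9117003843
APPEND 31: p_9 = 31·228136574687 + 45442306698 = 7117676121995, q_9 = 31·9117003843 + 1816007299 = 284443126432 → 7117676121995/284443126432
APPEND 26: p_10 = 26·7117676121995 + 228136574687 = 185287715746557, q_10 = 26·284443126432 + 9117003843 = 7404638291075 → 185287715746557/7404638291075
APPEND 12: p_11 = 12·185287715746557 + 7117676121995 = 2230570265080679, q_11 = 12·7404638291075 + 284443126432 = 89140102619332 → 2230570265080679/89140102619332

25/1
1076/43
9709/388
340891/13623
2736837/109372
115288045/4607247
925041197/36967348
45442306698/1816007299
228136574687/9117003843
7117676121995/284443126432
2230570265080679/89140102619332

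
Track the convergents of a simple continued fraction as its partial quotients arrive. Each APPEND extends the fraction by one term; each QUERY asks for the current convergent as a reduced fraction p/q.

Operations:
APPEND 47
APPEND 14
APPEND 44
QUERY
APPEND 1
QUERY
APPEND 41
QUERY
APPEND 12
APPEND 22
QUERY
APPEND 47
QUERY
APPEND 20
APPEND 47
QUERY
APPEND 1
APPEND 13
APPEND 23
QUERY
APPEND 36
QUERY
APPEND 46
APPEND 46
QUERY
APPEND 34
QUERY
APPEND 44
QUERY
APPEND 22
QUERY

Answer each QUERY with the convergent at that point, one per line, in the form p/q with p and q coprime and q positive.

APPEND 47: p_0 = 47·1 + 0 = 47, q_0 = 47·0 + 1 = 1 → 47/1
APPEND 14: p_1 = 14·47 + 1 = 659, q_1 = 14·1 + 0 = 14 → 659/14
APPEND 44: p_2 = 44·659 + 47 = 29043, q_2 = 44·14 + 1 = 617 → 29043/617
APPEND 1: p_3 = 1·29043 + 659 = 29702, q_3 = 1·617 + 14 = 631 → 29702/631
APPEND 41: p_4 = 41·29702 + 29043 = 1246825, q_4 = 41·631 + 617 = 26488 → 1246825/26488
APPEND 12: p_5 = 12·1246825 + 29702 = 14991602, q_5 = 12·26488 + 631 = 318487 → 14991602/318487
APPEND 22: p_6 = 22·14991602 + 1246825 = 331062069, q_6 = 22·318487 + 26488 = 7033202 → 331062069/7033202
APPEND 47: p_7 = 47·331062069 + 14991602 = 15574908845, q_7 = 47·7033202 + 318487 = 330878981 → 15574908845/330878981
APPEND 20: p_8 = 20·15574908845 + 331062069 = 311829238969, q_8 = 20·330878981 + 7033202 = 6624612822 → 311829238969/6624612822
APPEND 47: p_9 = 47·311829238969 + 15574908845 = 14671549140388, q_9 = 47·6624612822 + 330878981 = 311687681615 → 14671549140388/311687681615
APPEND 1: p_10 = 1·14671549140388 + 311829238969 = 14983378379357, q_10 = 1·311687681615 + 6624612822 = 318312294437 → 14983378379357/318312294437
APPEND 13: p_11 = 13·14983378379357 + 14671549140388 = 209455468072029, q_11 = 13·318312294437 + 311687681615 = 4449747509296 → 209455468072029/4449747509296
APPEND 23: p_12 = 23·209455468072029 + 14983378379357 = 4832459144036024, q_12 = 23·4449747509296 + 318312294437 = 102662505008245 → 4832459144036024/102662505008245
APPEND 36: p_13 = 36·4832459144036024 + 209455468072029 = 174177984653368893, q_13 = 36·102662505008245 + 4449747509296 = 3700299927806116 → 174177984653368893/3700299927806116
APPEND 46: p_14 = 46·174177984653368893 + 4832459144036024 = 8017019753199005102, q_14 = 46·3700299927806116 + 102662505008245 = 170316459184089581 → 8017019753199005102/170316459184089581
APPEND 46: p_15 = 46·8017019753199005102 + 174177984653368893 = 368957086631807603585, q_15 = 46·170316459184089581 + 3700299927806116 = 7838257422395926842 → 368957086631807603585/7838257422395926842
APPEND 34: p_16 = 34·368957086631807603585 + 8017019753199005102 = 12552557965234657526992, q_16 = 34·7838257422395926842 + 170316459184089581 = 266671068820645602209 → 12552557965234657526992/266671068820645602209
APPEND 44: p_17 = 44·12552557965234657526992 + 368957086631807603585 = 552681507556956738791233, q_17 = 44·266671068820645602209 + 7838257422395926842 = 11741365285530802424038 → 552681507556956738791233/11741365285530802424038
APPEND 22: p_18 = 22·552681507556956738791233 + 12552557965234657526992 = 12171545724218282910934118, q_18 = 22·11741365285530802424038 + 266671068820645602209 = 258576707350498298931045 → 12171545724218282910934118/258576707350498298931045

29043/617
29702/631
1246825/26488
331062069/7033202
15574908845/330878981
14671549140388/311687681615
4832459144036024/102662505008245
174177984653368893/3700299927806116
368957086631807603585/7838257422395926842
12552557965234657526992/266671068820645602209
552681507556956738791233/11741365285530802424038
12171545724218282910934118/258576707350498298931045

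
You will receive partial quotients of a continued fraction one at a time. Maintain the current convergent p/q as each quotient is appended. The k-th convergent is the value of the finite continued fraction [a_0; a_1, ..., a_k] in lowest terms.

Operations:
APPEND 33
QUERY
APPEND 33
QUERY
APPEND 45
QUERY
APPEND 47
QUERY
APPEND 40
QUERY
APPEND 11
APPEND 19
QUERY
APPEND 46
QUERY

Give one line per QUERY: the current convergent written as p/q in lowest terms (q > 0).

33/1
1090/33
49083/1486
2307991/69875
92368723/2796486
19441283659/588589685
895317412258/27105956731

APPEND 33: p_0 = 33·1 + 0 = 33, q_0 = 33·0 + 1 = 1 → 33/1
APPEND 33: p_1 = 33·33 + 1 = 1090, q_1 = 33·1 + 0 = 33 → 1090/33
APPEND 45: p_2 = 45·1090 + 33 = 49083, q_2 = 45·33 + 1 = 1486 → 49083/1486
APPEND 47: p_3 = 47·49083 + 1090 = 2307991, q_3 = 47·1486 + 33 = 69875 → 2307991/69875
APPEND 40: p_4 = 40·2307991 + 49083 = 92368723, q_4 = 40·69875 + 1486 = 2796486 → 92368723/2796486
APPEND 11: p_5 = 11·92368723 + 2307991 = 1018363944, q_5 = 11·2796486 + 69875 = 30831221 → 1018363944/30831221
APPEND 19: p_6 = 19·1018363944 + 92368723 = 19441283659, q_6 = 19·30831221 + 2796486 = 588589685 → 19441283659/588589685
APPEND 46: p_7 = 46·19441283659 + 1018363944 = 895317412258, q_7 = 46·588589685 + 30831221 = 27105956731 → 895317412258/27105956731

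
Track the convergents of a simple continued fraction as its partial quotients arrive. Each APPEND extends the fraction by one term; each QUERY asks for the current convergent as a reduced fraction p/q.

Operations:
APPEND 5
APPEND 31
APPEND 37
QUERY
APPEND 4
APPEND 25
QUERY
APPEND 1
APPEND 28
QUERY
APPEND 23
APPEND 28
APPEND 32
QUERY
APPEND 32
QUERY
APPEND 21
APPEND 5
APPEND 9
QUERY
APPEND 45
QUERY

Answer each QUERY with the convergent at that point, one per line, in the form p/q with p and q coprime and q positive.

5777/1148
587377/116723
17685325/3514411
365979615452/72727121855
11722771827037/2329538092143
11446537593671867/2274645087444755
516338635426977197/102606323608390408

APPEND 5: p_0 = 5·1 + 0 = 5, q_0 = 5·0 + 1 = 1 → 5/1
APPEND 31: p_1 = 31·5 + 1 = 156, q_1 = 31·1 + 0 = 31 → 156/31
APPEND 37: p_2 = 37·156 + 5 = 5777, q_2 = 37·31 + 1 = 1148 → 5777/1148
APPEND 4: p_3 = 4·5777 + 156 = 23264, q_3 = 4·1148 + 31 = 4623 → 23264/4623
APPEND 25: p_4 = 25·23264 + 5777 = 587377, q_4 = 25·4623 + 1148 = 116723 → 587377/116723
APPEND 1: p_5 = 1·587377 + 23264 = 610641, q_5 = 1·116723 + 4623 = 121346 → 610641/121346
APPEND 28: p_6 = 28·610641 + 587377 = 17685325, q_6 = 28·121346 + 116723 = 3514411 → 17685325/3514411
APPEND 23: p_7 = 23·17685325 + 610641 = 407373116, q_7 = 23·3514411 + 121346 = 80952799 → 407373116/80952799
APPEND 28: p_8 = 28·407373116 + 17685325 = 11424132573, q_8 = 28·80952799 + 3514411 = 2270192783 → 11424132573/2270192783
APPEND 32: p_9 = 32·11424132573 + 407373116 = 365979615452, q_9 = 32·2270192783 + 80952799 = 72727121855 → 365979615452/72727121855
APPEND 32: p_10 = 32·365979615452 + 11424132573 = 11722771827037, q_10 = 32·72727121855 + 2270192783 = 2329538092143 → 11722771827037/2329538092143
APPEND 21: p_11 = 21·11722771827037 + 365979615452 = 246544187983229, q_11 = 21·2329538092143 + 72727121855 = 48993027056858 → 246544187983229/48993027056858
APPEND 5: p_12 = 5·246544187983229 + 11722771827037 = 1244443711743182, q_12 = 5·48993027056858 + 2329538092143 = 247294673376433 → 1244443711743182/247294673376433
APPEND 9: p_13 = 9·1244443711743182 + 246544187983229 = 11446537593671867, q_13 = 9·247294673376433 + 48993027056858 = 2274645087444755 → 11446537593671867/2274645087444755
APPEND 45: p_14 = 45·11446537593671867 + 1244443711743182 = 516338635426977197, q_14 = 45·2274645087444755 + 247294673376433 = 102606323608390408 → 516338635426977197/102606323608390408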